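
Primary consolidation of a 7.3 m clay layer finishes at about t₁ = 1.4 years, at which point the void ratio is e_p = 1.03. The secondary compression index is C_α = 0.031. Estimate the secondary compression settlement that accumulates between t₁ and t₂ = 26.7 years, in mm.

S_s ≈ 143 mm

Secondary compression: S_s = C_α·H/(1+e_p)·log₁₀(t₂/t₁)
S_s = 0.031×7.3/(1+1.03)×log₁₀(26.7/1.4)
    = 0.1115 × 1.28 = 0.1427 m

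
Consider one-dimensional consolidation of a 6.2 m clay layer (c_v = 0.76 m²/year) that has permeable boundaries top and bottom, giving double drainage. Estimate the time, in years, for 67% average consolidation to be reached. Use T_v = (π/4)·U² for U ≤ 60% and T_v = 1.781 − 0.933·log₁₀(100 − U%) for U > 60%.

t ≈ 4.61 years

Drainage path length: H_d = H/2 = 3.1 m (double drainage).
U > 60%: T_v = 1.781 − 0.933·log₁₀(100 − 67) = 0.36423.
t = T_v·H_d²/c_v = 0.36423×3.1²/0.76 = 4.606 years.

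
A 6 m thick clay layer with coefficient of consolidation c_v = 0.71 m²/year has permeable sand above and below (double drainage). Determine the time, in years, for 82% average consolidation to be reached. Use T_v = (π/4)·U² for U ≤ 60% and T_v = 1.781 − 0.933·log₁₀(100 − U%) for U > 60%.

Drainage path length: H_d = H/2 = 3 m (double drainage).
U > 60%: T_v = 1.781 − 0.933·log₁₀(100 − 82) = 0.60983.
t = T_v·H_d²/c_v = 0.60983×3²/0.71 = 7.73 years.

t ≈ 7.73 years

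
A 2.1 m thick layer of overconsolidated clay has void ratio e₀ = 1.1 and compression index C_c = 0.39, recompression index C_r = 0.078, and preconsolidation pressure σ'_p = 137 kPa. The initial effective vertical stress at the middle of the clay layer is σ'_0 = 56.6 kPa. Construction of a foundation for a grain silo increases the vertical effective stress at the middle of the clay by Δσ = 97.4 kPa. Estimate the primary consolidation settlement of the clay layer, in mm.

Final effective stress: σ'_f = 56.6 + 97.4 = 154 kPa.
σ'_f = 154 > σ'_p = 137 kPa, so the stress path crosses the preconsolidation pressure — recompression up to σ'_p, then virgin compression beyond:
S_c = H/(1+e₀)·[C_r·log₁₀(σ'_p/σ'_0) + C_c·log₁₀(σ'_f/σ'_p)]
    = 2.1/2.1 × [0.078×log₁₀(137/56.6) + 0.39×log₁₀(154/137)]
    = 1 × [0.029945 + 0.019812] = 0.04976 m

S_c ≈ 49.8 mm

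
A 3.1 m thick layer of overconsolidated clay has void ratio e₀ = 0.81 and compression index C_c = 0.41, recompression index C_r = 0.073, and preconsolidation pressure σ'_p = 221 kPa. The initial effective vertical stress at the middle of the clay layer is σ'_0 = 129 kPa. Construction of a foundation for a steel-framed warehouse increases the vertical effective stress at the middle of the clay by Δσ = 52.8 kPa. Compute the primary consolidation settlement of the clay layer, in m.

S_c ≈ 0.0186 m

Final effective stress: σ'_f = 129 + 52.8 = 181.8 kPa.
σ'_f = 181.8 ≤ σ'_p = 221 kPa, so the clay remains overconsolidated and only the recompression index applies:
S_c = C_r·H/(1+e₀)·log₁₀(σ'_f/σ'_0) = 0.073×3.1/1.81×log₁₀(181.8/129)
    = 0.12503 × 0.149 = 0.01863 m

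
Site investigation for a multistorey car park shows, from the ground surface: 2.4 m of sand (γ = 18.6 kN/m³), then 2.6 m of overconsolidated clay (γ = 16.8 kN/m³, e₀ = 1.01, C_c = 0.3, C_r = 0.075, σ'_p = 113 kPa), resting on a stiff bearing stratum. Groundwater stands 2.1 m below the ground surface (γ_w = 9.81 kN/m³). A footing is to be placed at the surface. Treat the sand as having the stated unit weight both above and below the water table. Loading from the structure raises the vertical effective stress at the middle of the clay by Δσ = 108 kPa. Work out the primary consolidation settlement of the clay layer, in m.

S_c ≈ 0.091 m

Mid-depth of clay below the ground surface: z = 2.4 + 2.6/2 = 3.7 m.
Total vertical stress at mid-clay: σ_v = 18.6×2.4 + 16.8×1.3 = 66.48 kPa.
Pore pressure: u = 9.81×(3.7 − 2.1) = 15.696 kPa.
Initial effective stress: σ'_0 = σ_v − u = 66.48 − 15.696 = 50.784 kPa.
Final effective stress: σ'_f = 50.784 + 108 = 158.78 kPa.
σ'_f = 158.78 > σ'_p = 113 kPa, so the stress path crosses the preconsolidation pressure — recompression up to σ'_p, then virgin compression beyond:
S_c = H/(1+e₀)·[C_r·log₁₀(σ'_p/σ'_0) + C_c·log₁₀(σ'_f/σ'_p)]
    = 2.6/2.01 × [0.075×log₁₀(113/50.784) + 0.3×log₁₀(158.78/113)]
    = 1.2935 × [0.026051 + 0.044315] = 0.09102 m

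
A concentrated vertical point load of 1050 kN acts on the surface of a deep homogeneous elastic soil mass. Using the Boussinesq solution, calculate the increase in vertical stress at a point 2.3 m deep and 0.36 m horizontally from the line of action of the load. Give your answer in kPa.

Δσ_z ≈ 89.2 kPa

Boussinesq vertical stress below a point load on an elastic half-space:
Δσ_z = 3P/(2πz²) · [1 + (r/z)²]^(−5/2)
r/z = 0.36/2.3 = 0.15652; [1+(r/z)²]^(−5/2) = 0.94128.
Δσ_z = 3×1050/(2π×2.3²) × 0.94128 = 94.771 × 0.94128 = 89.21 kPa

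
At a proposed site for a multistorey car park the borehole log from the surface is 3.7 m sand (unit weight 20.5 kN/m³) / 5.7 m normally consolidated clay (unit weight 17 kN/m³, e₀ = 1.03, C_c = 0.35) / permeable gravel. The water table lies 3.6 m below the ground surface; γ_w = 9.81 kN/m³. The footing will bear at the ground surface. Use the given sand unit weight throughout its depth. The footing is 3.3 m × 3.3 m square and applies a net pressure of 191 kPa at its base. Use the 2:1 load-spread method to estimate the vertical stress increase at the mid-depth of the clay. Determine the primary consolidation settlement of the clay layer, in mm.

S_c ≈ 86.6 mm

Mid-depth of clay below the ground surface: z = 3.7 + 5.7/2 = 6.55 m.
Total vertical stress at mid-clay: σ_v = 20.5×3.7 + 17×2.85 = 124.3 kPa.
Pore pressure: u = 9.81×(6.55 − 3.6) = 28.94 kPa.
Initial effective stress: σ'_0 = σ_v − u = 124.3 − 28.94 = 95.36 kPa.
Stress increase at mid-clay by the 2:1 spreading method:
Δσ = qBL/((B+z)(L+z)) = 191×3.3×3.3/((3.3+6.55)(3.3+6.55)) = 21.438 kPa
Final effective stress: σ'_f = σ'_0 + Δσ = 95.36 + 21.438 = 116.8 kPa.
Normally consolidated clay, so the full stress increment lies on the virgin compression line:
S_c = C_c·H/(1+e₀)·log₁₀(σ'_f/σ'_0) = 0.35×5.7/(1+1.03)×log₁₀(116.8/95.36)
    = 0.98276 × 0.088077 = 0.08656 m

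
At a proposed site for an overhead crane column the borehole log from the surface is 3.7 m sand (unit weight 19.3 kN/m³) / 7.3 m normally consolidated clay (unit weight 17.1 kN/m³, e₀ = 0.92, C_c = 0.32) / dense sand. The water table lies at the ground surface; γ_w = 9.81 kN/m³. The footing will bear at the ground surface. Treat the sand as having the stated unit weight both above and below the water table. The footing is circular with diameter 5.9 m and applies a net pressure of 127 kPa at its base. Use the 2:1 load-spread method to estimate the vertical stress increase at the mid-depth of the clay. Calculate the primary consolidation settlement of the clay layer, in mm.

Mid-depth of clay below the ground surface: z = 3.7 + 7.3/2 = 7.35 m.
Total vertical stress at mid-clay: σ_v = 19.3×3.7 + 17.1×3.65 = 133.83 kPa.
Pore pressure: u = 9.81×(7.35 − 0) = 72.103 kPa.
Initial effective stress: σ'_0 = σ_v − u = 133.83 − 72.103 = 61.727 kPa.
Stress increase at mid-clay by the 2:1 spreading method:
Δσ ≈ qD²/(D+z)² = 127×5.9²/(5.9+7.35)² = 25.181 kPa
Final effective stress: σ'_f = σ'_0 + Δσ = 61.727 + 25.181 = 86.908 kPa.
Normally consolidated clay, so the full stress increment lies on the virgin compression line:
S_c = C_c·H/(1+e₀)·log₁₀(σ'_f/σ'_0) = 0.32×7.3/(1+0.92)×log₁₀(86.908/61.727)
    = 1.2167 × 0.14858 = 0.1808 m

S_c ≈ 181 mm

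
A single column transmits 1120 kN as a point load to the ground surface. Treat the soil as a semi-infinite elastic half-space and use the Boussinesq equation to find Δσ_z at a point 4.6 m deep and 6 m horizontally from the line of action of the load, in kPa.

Δσ_z ≈ 2.11 kPa

Boussinesq vertical stress below a point load on an elastic half-space:
Δσ_z = 3P/(2πz²) · [1 + (r/z)²]^(−5/2)
r/z = 6/4.6 = 1.3043; [1+(r/z)²]^(−5/2) = 0.083379.
Δσ_z = 3×1120/(2π×4.6²) × 0.083379 = 25.272 × 0.083379 = 2.107 kPa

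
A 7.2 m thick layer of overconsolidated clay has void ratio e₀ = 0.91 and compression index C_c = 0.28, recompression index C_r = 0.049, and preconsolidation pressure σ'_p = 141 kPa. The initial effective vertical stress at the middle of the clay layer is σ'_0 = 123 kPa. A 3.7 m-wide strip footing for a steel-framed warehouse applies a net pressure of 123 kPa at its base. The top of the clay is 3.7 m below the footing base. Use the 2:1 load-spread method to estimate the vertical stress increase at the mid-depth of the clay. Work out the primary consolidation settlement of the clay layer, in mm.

S_c ≈ 81.3 mm

Mid-depth of clay below the footing base: z = 3.7 + 7.2/2 = 7.3 m.
Stress increase at mid-clay by the 2:1 spreading method:
Δσ = qB/(B+z) = 123×3.7/(3.7+7.3) = 41.373 kPa
Final effective stress: σ'_f = 123 + 41.373 = 164.37 kPa.
σ'_f = 164.37 > σ'_p = 141 kPa, so the stress path crosses the preconsolidation pressure — recompression up to σ'_p, then virgin compression beyond:
S_c = H/(1+e₀)·[C_r·log₁₀(σ'_p/σ'_0) + C_c·log₁₀(σ'_f/σ'_p)]
    = 7.2/1.91 × [0.049×log₁₀(141/123) + 0.28×log₁₀(164.37/141)]
    = 3.7696 × [0.0029064 + 0.018649] = 0.08126 m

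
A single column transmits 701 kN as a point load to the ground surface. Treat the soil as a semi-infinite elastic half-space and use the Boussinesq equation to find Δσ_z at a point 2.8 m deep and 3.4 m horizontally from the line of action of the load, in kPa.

Boussinesq vertical stress below a point load on an elastic half-space:
Δσ_z = 3P/(2πz²) · [1 + (r/z)²]^(−5/2)
r/z = 3.4/2.8 = 1.2143; [1+(r/z)²]^(−5/2) = 0.10382.
Δσ_z = 3×701/(2π×2.8²) × 0.10382 = 42.692 × 0.10382 = 4.432 kPa

Δσ_z ≈ 4.43 kPa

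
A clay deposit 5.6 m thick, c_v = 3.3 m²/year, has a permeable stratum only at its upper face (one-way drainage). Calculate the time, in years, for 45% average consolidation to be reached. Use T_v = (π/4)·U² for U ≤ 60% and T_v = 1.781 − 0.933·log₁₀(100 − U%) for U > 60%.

t ≈ 1.51 years

Drainage path length: H_d = H = 5.6 m (single drainage).
U ≤ 60%: T_v = (π/4)·U² = (π/4)×0.45² = 0.15904.
t = T_v·H_d²/c_v = 0.15904×5.6²/3.3 = 1.511 years.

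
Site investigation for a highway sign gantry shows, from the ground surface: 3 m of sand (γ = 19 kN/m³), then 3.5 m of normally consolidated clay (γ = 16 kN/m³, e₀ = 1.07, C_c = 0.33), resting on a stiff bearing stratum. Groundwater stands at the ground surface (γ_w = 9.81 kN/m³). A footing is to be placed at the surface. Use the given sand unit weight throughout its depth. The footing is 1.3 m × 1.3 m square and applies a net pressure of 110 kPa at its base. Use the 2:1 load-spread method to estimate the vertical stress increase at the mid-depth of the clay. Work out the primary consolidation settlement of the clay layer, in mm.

Mid-depth of clay below the ground surface: z = 3 + 3.5/2 = 4.75 m.
Total vertical stress at mid-clay: σ_v = 19×3 + 16×1.75 = 85 kPa.
Pore pressure: u = 9.81×(4.75 − 0) = 46.598 kPa.
Initial effective stress: σ'_0 = σ_v − u = 85 − 46.598 = 38.402 kPa.
Stress increase at mid-clay by the 2:1 spreading method:
Δσ = qBL/((B+z)(L+z)) = 110×1.3×1.3/((1.3+4.75)(1.3+4.75)) = 5.0789 kPa
Final effective stress: σ'_f = σ'_0 + Δσ = 38.402 + 5.0789 = 43.481 kPa.
Normally consolidated clay, so the full stress increment lies on the virgin compression line:
S_c = C_c·H/(1+e₀)·log₁₀(σ'_f/σ'_0) = 0.33×3.5/(1+1.07)×log₁₀(43.481/38.402)
    = 0.55797 × 0.053946 = 0.0301 m

S_c ≈ 30.1 mm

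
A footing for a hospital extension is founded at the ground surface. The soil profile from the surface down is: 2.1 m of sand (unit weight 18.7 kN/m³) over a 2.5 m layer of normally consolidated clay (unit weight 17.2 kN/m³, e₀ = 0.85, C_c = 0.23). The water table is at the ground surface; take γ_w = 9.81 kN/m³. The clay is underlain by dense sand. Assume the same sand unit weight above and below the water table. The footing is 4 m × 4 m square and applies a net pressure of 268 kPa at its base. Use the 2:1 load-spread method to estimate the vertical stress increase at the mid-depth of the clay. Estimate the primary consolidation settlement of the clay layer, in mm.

S_c ≈ 182 mm

Mid-depth of clay below the ground surface: z = 2.1 + 2.5/2 = 3.35 m.
Total vertical stress at mid-clay: σ_v = 18.7×2.1 + 17.2×1.25 = 60.77 kPa.
Pore pressure: u = 9.81×(3.35 − 0) = 32.864 kPa.
Initial effective stress: σ'_0 = σ_v − u = 60.77 − 32.864 = 27.906 kPa.
Stress increase at mid-clay by the 2:1 spreading method:
Δσ = qBL/((B+z)(L+z)) = 268×4×4/((4+3.35)(4+3.35)) = 79.374 kPa
Final effective stress: σ'_f = σ'_0 + Δσ = 27.906 + 79.374 = 107.28 kPa.
Normally consolidated clay, so the full stress increment lies on the virgin compression line:
S_c = C_c·H/(1+e₀)·log₁₀(σ'_f/σ'_0) = 0.23×2.5/(1+0.85)×log₁₀(107.28/27.906)
    = 0.31081 × 0.58482 = 0.1818 m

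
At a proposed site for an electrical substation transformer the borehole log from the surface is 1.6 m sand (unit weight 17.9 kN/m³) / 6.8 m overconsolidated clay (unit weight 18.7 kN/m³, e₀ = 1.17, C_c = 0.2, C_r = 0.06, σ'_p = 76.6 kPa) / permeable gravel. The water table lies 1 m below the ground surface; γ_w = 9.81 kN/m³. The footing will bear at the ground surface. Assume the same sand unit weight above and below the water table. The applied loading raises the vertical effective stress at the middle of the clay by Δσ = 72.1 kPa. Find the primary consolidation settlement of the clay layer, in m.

S_c ≈ 0.164 m

Mid-depth of clay below the ground surface: z = 1.6 + 6.8/2 = 5 m.
Total vertical stress at mid-clay: σ_v = 17.9×1.6 + 18.7×3.4 = 92.22 kPa.
Pore pressure: u = 9.81×(5 − 1) = 39.24 kPa.
Initial effective stress: σ'_0 = σ_v − u = 92.22 − 39.24 = 52.98 kPa.
Final effective stress: σ'_f = 52.98 + 72.1 = 125.08 kPa.
σ'_f = 125.08 > σ'_p = 76.6 kPa, so the stress path crosses the preconsolidation pressure — recompression up to σ'_p, then virgin compression beyond:
S_c = H/(1+e₀)·[C_r·log₁₀(σ'_p/σ'_0) + C_c·log₁₀(σ'_f/σ'_p)]
    = 6.8/2.17 × [0.06×log₁₀(76.6/52.98) + 0.2×log₁₀(125.08/76.6)]
    = 3.1336 × [0.009607 + 0.042592] = 0.1636 m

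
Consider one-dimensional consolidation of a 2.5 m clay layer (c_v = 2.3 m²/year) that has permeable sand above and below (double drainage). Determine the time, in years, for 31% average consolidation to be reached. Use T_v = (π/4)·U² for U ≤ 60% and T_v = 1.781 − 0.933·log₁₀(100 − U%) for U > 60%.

Drainage path length: H_d = H/2 = 1.25 m (double drainage).
U ≤ 60%: T_v = (π/4)·U² = (π/4)×0.31² = 0.075477.
t = T_v·H_d²/c_v = 0.075477×1.25²/2.3 = 0.05128 years.

t ≈ 0.0513 years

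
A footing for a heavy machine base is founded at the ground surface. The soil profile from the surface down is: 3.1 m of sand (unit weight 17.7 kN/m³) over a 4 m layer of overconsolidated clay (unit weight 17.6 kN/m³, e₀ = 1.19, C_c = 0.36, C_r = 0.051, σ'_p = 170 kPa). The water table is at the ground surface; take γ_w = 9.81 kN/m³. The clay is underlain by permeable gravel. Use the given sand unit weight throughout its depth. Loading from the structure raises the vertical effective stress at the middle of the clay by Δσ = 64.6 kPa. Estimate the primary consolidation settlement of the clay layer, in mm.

Mid-depth of clay below the ground surface: z = 3.1 + 4/2 = 5.1 m.
Total vertical stress at mid-clay: σ_v = 17.7×3.1 + 17.6×2 = 90.07 kPa.
Pore pressure: u = 9.81×(5.1 − 0) = 50.031 kPa.
Initial effective stress: σ'_0 = σ_v − u = 90.07 − 50.031 = 40.039 kPa.
Final effective stress: σ'_f = 40.039 + 64.6 = 104.64 kPa.
σ'_f = 104.64 ≤ σ'_p = 170 kPa, so the clay remains overconsolidated and only the recompression index applies:
S_c = C_r·H/(1+e₀)·log₁₀(σ'_f/σ'_0) = 0.051×4/2.19×log₁₀(104.64/40.039)
    = 0.093151 × 0.41721 = 0.03886 m

S_c ≈ 38.9 mm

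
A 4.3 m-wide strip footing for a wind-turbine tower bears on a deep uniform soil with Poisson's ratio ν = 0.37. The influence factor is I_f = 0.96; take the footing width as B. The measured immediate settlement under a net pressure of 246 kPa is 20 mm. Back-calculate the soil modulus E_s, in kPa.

S_e = q·B·(1−ν²)/E_s · I_f  ⇒  E_s = q·B·(1−ν²)·I_f / S_e.
E_s = 246 × 4.3 × 0.8631 × 0.96 / 0.02 = 43820 kPa

E_s ≈ 43800 kPa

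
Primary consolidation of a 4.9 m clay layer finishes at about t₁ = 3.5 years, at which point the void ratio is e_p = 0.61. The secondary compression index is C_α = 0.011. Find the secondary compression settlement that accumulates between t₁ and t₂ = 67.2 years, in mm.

S_s ≈ 43 mm

Secondary compression: S_s = C_α·H/(1+e_p)·log₁₀(t₂/t₁)
S_s = 0.011×4.9/(1+0.61)×log₁₀(67.2/3.5)
    = 0.03348 × 1.283 = 0.04296 m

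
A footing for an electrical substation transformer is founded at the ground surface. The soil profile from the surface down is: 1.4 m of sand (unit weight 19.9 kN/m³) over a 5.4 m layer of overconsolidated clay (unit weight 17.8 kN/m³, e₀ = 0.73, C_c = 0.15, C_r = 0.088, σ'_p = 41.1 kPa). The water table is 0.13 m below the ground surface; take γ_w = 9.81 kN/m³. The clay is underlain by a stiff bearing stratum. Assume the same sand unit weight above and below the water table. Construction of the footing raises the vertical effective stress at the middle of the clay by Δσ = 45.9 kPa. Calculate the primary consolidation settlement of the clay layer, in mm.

S_c ≈ 155 mm

Mid-depth of clay below the ground surface: z = 1.4 + 5.4/2 = 4.1 m.
Total vertical stress at mid-clay: σ_v = 19.9×1.4 + 17.8×2.7 = 75.92 kPa.
Pore pressure: u = 9.81×(4.1 − 0.13) = 38.946 kPa.
Initial effective stress: σ'_0 = σ_v − u = 75.92 − 38.946 = 36.974 kPa.
Final effective stress: σ'_f = 36.974 + 45.9 = 82.874 kPa.
σ'_f = 82.874 > σ'_p = 41.1 kPa, so the stress path crosses the preconsolidation pressure — recompression up to σ'_p, then virgin compression beyond:
S_c = H/(1+e₀)·[C_r·log₁₀(σ'_p/σ'_0) + C_c·log₁₀(σ'_f/σ'_p)]
    = 5.4/1.73 × [0.088×log₁₀(41.1/36.974) + 0.15×log₁₀(82.874/41.1)]
    = 3.1214 × [0.0040432 + 0.045686] = 0.1552 m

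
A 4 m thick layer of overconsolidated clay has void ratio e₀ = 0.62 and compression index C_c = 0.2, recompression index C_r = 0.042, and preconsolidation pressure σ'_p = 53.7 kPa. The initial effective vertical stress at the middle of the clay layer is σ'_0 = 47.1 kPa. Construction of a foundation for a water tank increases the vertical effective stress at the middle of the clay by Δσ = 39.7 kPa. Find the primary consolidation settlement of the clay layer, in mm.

Final effective stress: σ'_f = 47.1 + 39.7 = 86.8 kPa.
σ'_f = 86.8 > σ'_p = 53.7 kPa, so the stress path crosses the preconsolidation pressure — recompression up to σ'_p, then virgin compression beyond:
S_c = H/(1+e₀)·[C_r·log₁₀(σ'_p/σ'_0) + C_c·log₁₀(σ'_f/σ'_p)]
    = 4/1.62 × [0.042×log₁₀(53.7/47.1) + 0.2×log₁₀(86.8/53.7)]
    = 2.4691 × [0.002392 + 0.041709] = 0.1089 m

S_c ≈ 109 mm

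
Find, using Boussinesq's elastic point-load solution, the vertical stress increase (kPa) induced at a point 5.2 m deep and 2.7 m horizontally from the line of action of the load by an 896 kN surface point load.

Boussinesq vertical stress below a point load on an elastic half-space:
Δσ_z = 3P/(2πz²) · [1 + (r/z)²]^(−5/2)
r/z = 2.7/5.2 = 0.51923; [1+(r/z)²]^(−5/2) = 0.55059.
Δσ_z = 3×896/(2π×5.2²) × 0.55059 = 15.821 × 0.55059 = 8.711 kPa

Δσ_z ≈ 8.71 kPa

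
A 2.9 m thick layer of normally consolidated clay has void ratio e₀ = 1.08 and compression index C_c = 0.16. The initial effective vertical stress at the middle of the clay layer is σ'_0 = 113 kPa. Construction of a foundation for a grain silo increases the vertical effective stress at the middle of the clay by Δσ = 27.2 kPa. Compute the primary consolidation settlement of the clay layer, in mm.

Final effective stress: σ'_f = σ'_0 + Δσ = 113 + 27.2 = 140.2 kPa.
Normally consolidated clay, so the full stress increment lies on the virgin compression line:
S_c = C_c·H/(1+e₀)·log₁₀(σ'_f/σ'_0) = 0.16×2.9/(1+1.08)×log₁₀(140.2/113)
    = 0.22308 × 0.09367 = 0.0209 m

S_c ≈ 20.9 mm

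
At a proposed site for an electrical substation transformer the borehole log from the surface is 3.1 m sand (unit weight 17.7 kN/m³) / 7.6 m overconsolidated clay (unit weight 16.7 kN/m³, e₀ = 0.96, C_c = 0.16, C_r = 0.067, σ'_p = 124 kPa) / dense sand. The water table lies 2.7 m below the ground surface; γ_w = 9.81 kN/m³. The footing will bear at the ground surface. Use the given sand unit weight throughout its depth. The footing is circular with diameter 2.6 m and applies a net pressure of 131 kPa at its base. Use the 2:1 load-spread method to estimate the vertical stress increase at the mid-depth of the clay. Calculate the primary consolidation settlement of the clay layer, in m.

S_c ≈ 0.0135 m

Mid-depth of clay below the ground surface: z = 3.1 + 7.6/2 = 6.9 m.
Total vertical stress at mid-clay: σ_v = 17.7×3.1 + 16.7×3.8 = 118.33 kPa.
Pore pressure: u = 9.81×(6.9 − 2.7) = 41.202 kPa.
Initial effective stress: σ'_0 = σ_v − u = 118.33 − 41.202 = 77.128 kPa.
Stress increase at mid-clay by the 2:1 spreading method:
Δσ ≈ qD²/(D+z)² = 131×2.6²/(2.6+6.9)² = 9.8123 kPa
Final effective stress: σ'_f = 77.128 + 9.8123 = 86.94 kPa.
σ'_f = 86.94 ≤ σ'_p = 124 kPa, so the clay remains overconsolidated and only the recompression index applies:
S_c = C_r·H/(1+e₀)·log₁₀(σ'_f/σ'_0) = 0.067×7.6/1.96×log₁₀(86.94/77.128)
    = 0.2598 × 0.052008 = 0.01351 m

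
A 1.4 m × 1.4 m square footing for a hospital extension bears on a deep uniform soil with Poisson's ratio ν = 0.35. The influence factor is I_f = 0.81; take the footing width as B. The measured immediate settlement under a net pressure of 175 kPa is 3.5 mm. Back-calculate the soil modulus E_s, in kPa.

E_s ≈ 49800 kPa

S_e = q·B·(1−ν²)/E_s · I_f  ⇒  E_s = q·B·(1−ν²)·I_f / S_e.
E_s = 175 × 1.4 × 0.8775 × 0.81 / 0.0035 = 49750 kPa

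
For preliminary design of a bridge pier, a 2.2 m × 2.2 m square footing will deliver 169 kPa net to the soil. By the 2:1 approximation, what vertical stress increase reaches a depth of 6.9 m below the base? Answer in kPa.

By the 2:1 method the load spreads at 1 horizontal : 2 vertical, so at depth z the loaded area has grown by z in each plan dimension:
Δσ = qBL/((B+z)(L+z)) = 169×2.2×2.2/((2.2+6.9)(2.2+6.9)) = 9.8776 kPa

Δσ_z ≈ 9.88 kPa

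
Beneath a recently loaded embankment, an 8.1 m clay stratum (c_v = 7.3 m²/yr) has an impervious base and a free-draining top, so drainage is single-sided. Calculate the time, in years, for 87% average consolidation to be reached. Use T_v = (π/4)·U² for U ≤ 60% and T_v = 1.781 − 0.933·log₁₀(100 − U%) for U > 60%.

t ≈ 6.67 years

Drainage path length: H_d = H = 8.1 m (single drainage).
U > 60%: T_v = 1.781 − 0.933·log₁₀(100 − 87) = 0.74169.
t = T_v·H_d²/c_v = 0.74169×8.1²/7.3 = 6.666 years.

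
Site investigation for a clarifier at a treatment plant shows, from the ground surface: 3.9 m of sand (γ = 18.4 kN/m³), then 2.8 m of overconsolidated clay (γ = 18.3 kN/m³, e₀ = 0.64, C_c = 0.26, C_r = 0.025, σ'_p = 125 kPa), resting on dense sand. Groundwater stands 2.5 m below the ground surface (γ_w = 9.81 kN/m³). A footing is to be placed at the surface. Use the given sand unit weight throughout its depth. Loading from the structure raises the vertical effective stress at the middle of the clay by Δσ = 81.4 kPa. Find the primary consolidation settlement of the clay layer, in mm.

Mid-depth of clay below the ground surface: z = 3.9 + 2.8/2 = 5.3 m.
Total vertical stress at mid-clay: σ_v = 18.4×3.9 + 18.3×1.4 = 97.38 kPa.
Pore pressure: u = 9.81×(5.3 − 2.5) = 27.468 kPa.
Initial effective stress: σ'_0 = σ_v − u = 97.38 − 27.468 = 69.912 kPa.
Final effective stress: σ'_f = 69.912 + 81.4 = 151.31 kPa.
σ'_f = 151.31 > σ'_p = 125 kPa, so the stress path crosses the preconsolidation pressure — recompression up to σ'_p, then virgin compression beyond:
S_c = H/(1+e₀)·[C_r·log₁₀(σ'_p/σ'_0) + C_c·log₁₀(σ'_f/σ'_p)]
    = 2.8/1.64 × [0.025×log₁₀(125/69.912) + 0.26×log₁₀(151.31/125)]
    = 1.7073 × [0.006309 + 0.021569] = 0.0476 m

S_c ≈ 47.6 mm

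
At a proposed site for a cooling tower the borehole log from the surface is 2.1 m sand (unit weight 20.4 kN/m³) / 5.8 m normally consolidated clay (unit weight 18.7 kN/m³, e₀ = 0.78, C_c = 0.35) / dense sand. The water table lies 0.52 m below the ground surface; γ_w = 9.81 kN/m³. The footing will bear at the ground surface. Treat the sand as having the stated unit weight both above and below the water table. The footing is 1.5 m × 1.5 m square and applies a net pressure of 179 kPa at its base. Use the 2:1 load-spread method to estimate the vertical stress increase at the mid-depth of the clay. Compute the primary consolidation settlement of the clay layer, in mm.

Mid-depth of clay below the ground surface: z = 2.1 + 5.8/2 = 5 m.
Total vertical stress at mid-clay: σ_v = 20.4×2.1 + 18.7×2.9 = 97.07 kPa.
Pore pressure: u = 9.81×(5 − 0.52) = 43.949 kPa.
Initial effective stress: σ'_0 = σ_v − u = 97.07 − 43.949 = 53.121 kPa.
Stress increase at mid-clay by the 2:1 spreading method:
Δσ = qBL/((B+z)(L+z)) = 179×1.5×1.5/((1.5+5)(1.5+5)) = 9.5325 kPa
Final effective stress: σ'_f = σ'_0 + Δσ = 53.121 + 9.5325 = 62.654 kPa.
Normally consolidated clay, so the full stress increment lies on the virgin compression line:
S_c = C_c·H/(1+e₀)·log₁₀(σ'_f/σ'_0) = 0.35×5.8/(1+0.78)×log₁₀(62.654/53.121)
    = 1.1404 × 0.071683 = 0.08175 m

S_c ≈ 81.7 mm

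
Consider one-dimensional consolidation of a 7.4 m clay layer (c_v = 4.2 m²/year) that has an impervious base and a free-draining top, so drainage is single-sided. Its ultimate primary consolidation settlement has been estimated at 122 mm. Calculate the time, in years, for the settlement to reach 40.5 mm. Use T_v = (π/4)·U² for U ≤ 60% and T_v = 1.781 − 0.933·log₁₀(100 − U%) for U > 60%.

Drainage path length: H_d = H = 7.4 m (single drainage).
U = S(t)/S_ult = 40.5/122 = 0.332.
U ≤ 60%: T_v = (π/4)·U² = (π/4)×0.33197² = 0.086553.
t = T_v·H_d²/c_v = 0.086553×7.4²/4.2 = 1.128 years.

t ≈ 1.13 years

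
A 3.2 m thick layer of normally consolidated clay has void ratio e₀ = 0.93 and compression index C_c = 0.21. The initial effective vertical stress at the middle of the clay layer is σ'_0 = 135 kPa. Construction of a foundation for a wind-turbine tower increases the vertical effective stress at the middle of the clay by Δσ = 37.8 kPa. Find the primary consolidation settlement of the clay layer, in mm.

S_c ≈ 37.3 mm

Final effective stress: σ'_f = σ'_0 + Δσ = 135 + 37.8 = 172.8 kPa.
Normally consolidated clay, so the full stress increment lies on the virgin compression line:
S_c = C_c·H/(1+e₀)·log₁₀(σ'_f/σ'_0) = 0.21×3.2/(1+0.93)×log₁₀(172.8/135)
    = 0.34819 × 0.10721 = 0.03733 m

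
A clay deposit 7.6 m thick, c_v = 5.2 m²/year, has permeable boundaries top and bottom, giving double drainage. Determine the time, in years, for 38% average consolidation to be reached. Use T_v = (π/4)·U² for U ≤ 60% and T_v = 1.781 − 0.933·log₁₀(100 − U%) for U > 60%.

Drainage path length: H_d = H/2 = 3.8 m (double drainage).
U ≤ 60%: T_v = (π/4)·U² = (π/4)×0.38² = 0.11341.
t = T_v·H_d²/c_v = 0.11341×3.8²/5.2 = 0.3149 years.

t ≈ 0.315 years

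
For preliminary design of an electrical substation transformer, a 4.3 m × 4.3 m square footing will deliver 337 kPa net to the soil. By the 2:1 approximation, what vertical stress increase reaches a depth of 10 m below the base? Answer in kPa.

By the 2:1 method the load spreads at 1 horizontal : 2 vertical, so at depth z the loaded area has grown by z in each plan dimension:
Δσ = qBL/((B+z)(L+z)) = 337×4.3×4.3/((4.3+10)(4.3+10)) = 30.472 kPa

Δσ_z ≈ 30.5 kPa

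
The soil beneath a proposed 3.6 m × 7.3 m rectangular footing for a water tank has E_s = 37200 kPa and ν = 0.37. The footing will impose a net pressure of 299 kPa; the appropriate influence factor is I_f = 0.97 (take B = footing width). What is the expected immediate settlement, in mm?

Immediate (elastic) settlement: S_e = q·B·(1−ν²)/E_s · I_f.
S_e = 299 × 3.6 × (1 − 0.37²) / 37200 × 0.97
    = 299 × 3.6 × 0.8631 / 37200 × 0.97
    = 0.02422 m = 24.22 mm

S_e ≈ 24.2 mm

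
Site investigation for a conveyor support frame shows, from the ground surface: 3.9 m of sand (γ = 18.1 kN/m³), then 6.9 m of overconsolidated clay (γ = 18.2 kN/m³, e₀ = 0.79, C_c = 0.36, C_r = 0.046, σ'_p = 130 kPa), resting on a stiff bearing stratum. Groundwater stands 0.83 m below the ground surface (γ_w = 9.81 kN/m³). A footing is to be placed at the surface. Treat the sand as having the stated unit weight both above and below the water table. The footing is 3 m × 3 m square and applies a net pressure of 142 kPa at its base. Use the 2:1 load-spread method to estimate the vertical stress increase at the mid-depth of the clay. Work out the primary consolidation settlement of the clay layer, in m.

Mid-depth of clay below the ground surface: z = 3.9 + 6.9/2 = 7.35 m.
Total vertical stress at mid-clay: σ_v = 18.1×3.9 + 18.2×3.45 = 133.38 kPa.
Pore pressure: u = 9.81×(7.35 − 0.83) = 63.961 kPa.
Initial effective stress: σ'_0 = σ_v − u = 133.38 − 63.961 = 69.419 kPa.
Stress increase at mid-clay by the 2:1 spreading method:
Δσ = qBL/((B+z)(L+z)) = 142×3×3/((3+7.35)(3+7.35)) = 11.93 kPa
Final effective stress: σ'_f = 69.419 + 11.93 = 81.349 kPa.
σ'_f = 81.349 ≤ σ'_p = 130 kPa, so the clay remains overconsolidated and only the recompression index applies:
S_c = C_r·H/(1+e₀)·log₁₀(σ'_f/σ'_0) = 0.046×6.9/1.79×log₁₀(81.349/69.419)
    = 0.17732 × 0.068874 = 0.01221 m

S_c ≈ 0.0122 m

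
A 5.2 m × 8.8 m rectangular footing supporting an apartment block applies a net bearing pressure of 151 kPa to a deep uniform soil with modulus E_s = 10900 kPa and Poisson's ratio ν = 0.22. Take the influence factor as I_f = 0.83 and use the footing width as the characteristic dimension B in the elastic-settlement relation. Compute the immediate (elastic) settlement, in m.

S_e ≈ 0.0569 m

Immediate (elastic) settlement: S_e = q·B·(1−ν²)/E_s · I_f.
S_e = 151 × 5.2 × (1 − 0.22²) / 10900 × 0.83
    = 151 × 5.2 × 0.9516 / 10900 × 0.83
    = 0.0569 m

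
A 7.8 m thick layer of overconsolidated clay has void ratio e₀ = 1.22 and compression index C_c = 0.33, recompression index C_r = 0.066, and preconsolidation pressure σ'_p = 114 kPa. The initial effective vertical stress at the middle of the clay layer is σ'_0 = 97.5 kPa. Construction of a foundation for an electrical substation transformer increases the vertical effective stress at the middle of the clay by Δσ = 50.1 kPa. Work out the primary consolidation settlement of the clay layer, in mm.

Final effective stress: σ'_f = 97.5 + 50.1 = 147.6 kPa.
σ'_f = 147.6 > σ'_p = 114 kPa, so the stress path crosses the preconsolidation pressure — recompression up to σ'_p, then virgin compression beyond:
S_c = H/(1+e₀)·[C_r·log₁₀(σ'_p/σ'_0) + C_c·log₁₀(σ'_f/σ'_p)]
    = 7.8/2.22 × [0.066×log₁₀(114/97.5) + 0.33×log₁₀(147.6/114)]
    = 3.5135 × [0.0044814 + 0.03702] = 0.1458 m

S_c ≈ 146 mm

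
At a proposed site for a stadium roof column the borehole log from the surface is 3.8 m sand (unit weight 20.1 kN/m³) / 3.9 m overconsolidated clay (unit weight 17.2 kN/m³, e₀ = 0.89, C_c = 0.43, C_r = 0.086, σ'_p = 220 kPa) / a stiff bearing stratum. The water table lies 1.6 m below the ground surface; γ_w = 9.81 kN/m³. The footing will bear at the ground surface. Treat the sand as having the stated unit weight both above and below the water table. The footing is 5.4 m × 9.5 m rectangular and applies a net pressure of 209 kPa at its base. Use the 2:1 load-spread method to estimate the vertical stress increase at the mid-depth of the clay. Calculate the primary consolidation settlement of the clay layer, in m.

Mid-depth of clay below the ground surface: z = 3.8 + 3.9/2 = 5.75 m.
Total vertical stress at mid-clay: σ_v = 20.1×3.8 + 17.2×1.95 = 109.92 kPa.
Pore pressure: u = 9.81×(5.75 − 1.6) = 40.712 kPa.
Initial effective stress: σ'_0 = σ_v − u = 109.92 − 40.712 = 69.208 kPa.
Stress increase at mid-clay by the 2:1 spreading method:
Δσ = qBL/((B+z)(L+z)) = 209×5.4×9.5/((5.4+5.75)(9.5+5.75)) = 63.055 kPa
Final effective stress: σ'_f = 69.208 + 63.055 = 132.26 kPa.
σ'_f = 132.26 ≤ σ'_p = 220 kPa, so the clay remains overconsolidated and only the recompression index applies:
S_c = C_r·H/(1+e₀)·log₁₀(σ'_f/σ'_0) = 0.086×3.9/1.89×log₁₀(132.26/69.208)
    = 0.17746 × 0.28127 = 0.04991 m

S_c ≈ 0.0499 m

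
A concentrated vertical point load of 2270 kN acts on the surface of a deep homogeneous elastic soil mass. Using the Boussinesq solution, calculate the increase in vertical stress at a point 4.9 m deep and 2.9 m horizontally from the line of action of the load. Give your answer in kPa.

Boussinesq vertical stress below a point load on an elastic half-space:
Δσ_z = 3P/(2πz²) · [1 + (r/z)²]^(−5/2)
r/z = 2.9/4.9 = 0.59184; [1+(r/z)²]^(−5/2) = 0.47201.
Δσ_z = 3×2270/(2π×4.9²) × 0.47201 = 45.141 × 0.47201 = 21.31 kPa

Δσ_z ≈ 21.3 kPa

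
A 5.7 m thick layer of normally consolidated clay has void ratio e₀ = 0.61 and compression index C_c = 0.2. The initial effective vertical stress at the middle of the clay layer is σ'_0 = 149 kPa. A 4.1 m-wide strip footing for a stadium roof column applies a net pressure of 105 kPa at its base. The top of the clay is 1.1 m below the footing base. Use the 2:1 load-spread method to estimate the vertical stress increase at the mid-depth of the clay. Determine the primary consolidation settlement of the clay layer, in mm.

Mid-depth of clay below the footing base: z = 1.1 + 5.7/2 = 3.95 m.
Stress increase at mid-clay by the 2:1 spreading method:
Δσ = qB/(B+z) = 105×4.1/(4.1+3.95) = 53.478 kPa
Final effective stress: σ'_f = σ'_0 + Δσ = 149 + 53.478 = 202.48 kPa.
Normally consolidated clay, so the full stress increment lies on the virgin compression line:
S_c = C_c·H/(1+e₀)·log₁₀(σ'_f/σ'_0) = 0.2×5.7/(1+0.61)×log₁₀(202.48/149)
    = 0.70807 × 0.1332 = 0.09431 m

S_c ≈ 94.3 mm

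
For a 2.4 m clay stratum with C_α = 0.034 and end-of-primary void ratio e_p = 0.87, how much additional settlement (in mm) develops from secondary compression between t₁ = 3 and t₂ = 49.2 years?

S_s ≈ 53 mm

Secondary compression: S_s = C_α·H/(1+e_p)·log₁₀(t₂/t₁)
S_s = 0.034×2.4/(1+0.87)×log₁₀(49.2/3)
    = 0.04364 × 1.215 = 0.05301 m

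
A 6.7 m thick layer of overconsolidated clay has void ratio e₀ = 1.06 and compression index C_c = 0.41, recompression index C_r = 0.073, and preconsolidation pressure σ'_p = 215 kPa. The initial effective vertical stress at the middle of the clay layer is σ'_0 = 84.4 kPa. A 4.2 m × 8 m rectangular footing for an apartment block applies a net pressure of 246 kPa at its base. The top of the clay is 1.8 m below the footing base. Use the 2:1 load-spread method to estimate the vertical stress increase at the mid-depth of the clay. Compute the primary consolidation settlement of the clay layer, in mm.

Mid-depth of clay below the footing base: z = 1.8 + 6.7/2 = 5.15 m.
Stress increase at mid-clay by the 2:1 spreading method:
Δσ = qBL/((B+z)(L+z)) = 246×4.2×8/((4.2+5.15)(8+5.15)) = 67.226 kPa
Final effective stress: σ'_f = 84.4 + 67.226 = 151.63 kPa.
σ'_f = 151.63 ≤ σ'_p = 215 kPa, so the clay remains overconsolidated and only the recompression index applies:
S_c = C_r·H/(1+e₀)·log₁₀(σ'_f/σ'_0) = 0.073×6.7/2.06×log₁₀(151.63/84.4)
    = 0.23743 × 0.25444 = 0.06041 m

S_c ≈ 60.4 mm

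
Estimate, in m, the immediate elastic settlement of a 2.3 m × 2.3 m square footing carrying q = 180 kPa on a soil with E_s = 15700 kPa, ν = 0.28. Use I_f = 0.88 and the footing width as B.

S_e ≈ 0.0214 m

Immediate (elastic) settlement: S_e = q·B·(1−ν²)/E_s · I_f.
S_e = 180 × 2.3 × (1 − 0.28²) / 15700 × 0.88
    = 180 × 2.3 × 0.9216 / 15700 × 0.88
    = 0.02139 m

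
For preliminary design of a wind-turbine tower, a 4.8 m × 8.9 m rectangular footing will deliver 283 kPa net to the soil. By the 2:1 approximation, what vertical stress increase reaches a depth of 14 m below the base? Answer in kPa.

By the 2:1 method the load spreads at 1 horizontal : 2 vertical, so at depth z the loaded area has grown by z in each plan dimension:
Δσ = qBL/((B+z)(L+z)) = 283×4.8×8.9/((4.8+14)(8.9+14)) = 28.082 kPa

Δσ_z ≈ 28.1 kPa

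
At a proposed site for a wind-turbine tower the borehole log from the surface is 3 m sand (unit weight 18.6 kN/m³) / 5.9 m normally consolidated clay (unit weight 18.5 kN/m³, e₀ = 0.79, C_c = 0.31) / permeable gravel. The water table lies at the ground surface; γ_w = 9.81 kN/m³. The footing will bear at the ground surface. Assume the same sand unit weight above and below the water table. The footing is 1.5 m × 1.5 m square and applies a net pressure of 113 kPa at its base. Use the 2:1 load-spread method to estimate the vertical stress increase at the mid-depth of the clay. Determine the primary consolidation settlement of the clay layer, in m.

Mid-depth of clay below the ground surface: z = 3 + 5.9/2 = 5.95 m.
Total vertical stress at mid-clay: σ_v = 18.6×3 + 18.5×2.95 = 110.38 kPa.
Pore pressure: u = 9.81×(5.95 − 0) = 58.37 kPa.
Initial effective stress: σ'_0 = σ_v − u = 110.38 − 58.37 = 52.01 kPa.
Stress increase at mid-clay by the 2:1 spreading method:
Δσ = qBL/((B+z)(L+z)) = 113×1.5×1.5/((1.5+5.95)(1.5+5.95)) = 4.5809 kPa
Final effective stress: σ'_f = σ'_0 + Δσ = 52.01 + 4.5809 = 56.591 kPa.
Normally consolidated clay, so the full stress increment lies on the virgin compression line:
S_c = C_c·H/(1+e₀)·log₁₀(σ'_f/σ'_0) = 0.31×5.9/(1+0.79)×log₁₀(56.591/52.01)
    = 1.0218 × 0.036661 = 0.03746 m

S_c ≈ 0.0375 m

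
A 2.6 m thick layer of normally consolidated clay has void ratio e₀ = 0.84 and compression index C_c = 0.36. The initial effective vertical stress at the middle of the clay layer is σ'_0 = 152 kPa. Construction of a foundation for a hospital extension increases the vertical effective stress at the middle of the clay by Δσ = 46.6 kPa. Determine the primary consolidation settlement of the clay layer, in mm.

Final effective stress: σ'_f = σ'_0 + Δσ = 152 + 46.6 = 198.6 kPa.
Normally consolidated clay, so the full stress increment lies on the virgin compression line:
S_c = C_c·H/(1+e₀)·log₁₀(σ'_f/σ'_0) = 0.36×2.6/(1+0.84)×log₁₀(198.6/152)
    = 0.5087 × 0.11614 = 0.05908 m

S_c ≈ 59.1 mm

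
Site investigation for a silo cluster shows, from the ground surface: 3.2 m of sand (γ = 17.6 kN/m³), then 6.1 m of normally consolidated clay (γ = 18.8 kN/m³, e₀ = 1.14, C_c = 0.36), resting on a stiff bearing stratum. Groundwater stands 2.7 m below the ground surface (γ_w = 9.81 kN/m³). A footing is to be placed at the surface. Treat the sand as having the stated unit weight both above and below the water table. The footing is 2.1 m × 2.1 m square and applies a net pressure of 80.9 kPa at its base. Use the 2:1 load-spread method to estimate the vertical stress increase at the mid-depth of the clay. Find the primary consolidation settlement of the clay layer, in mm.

S_c ≈ 28 mm

Mid-depth of clay below the ground surface: z = 3.2 + 6.1/2 = 6.25 m.
Total vertical stress at mid-clay: σ_v = 17.6×3.2 + 18.8×3.05 = 113.66 kPa.
Pore pressure: u = 9.81×(6.25 − 2.7) = 34.825 kPa.
Initial effective stress: σ'_0 = σ_v − u = 113.66 − 34.825 = 78.835 kPa.
Stress increase at mid-clay by the 2:1 spreading method:
Δσ = qBL/((B+z)(L+z)) = 80.9×2.1×2.1/((2.1+6.25)(2.1+6.25)) = 5.117 kPa
Final effective stress: σ'_f = σ'_0 + Δσ = 78.835 + 5.117 = 83.952 kPa.
Normally consolidated clay, so the full stress increment lies on the virgin compression line:
S_c = C_c·H/(1+e₀)·log₁₀(σ'_f/σ'_0) = 0.36×6.1/(1+1.14)×log₁₀(83.952/78.835)
    = 1.0262 × 0.027312 = 0.02803 m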